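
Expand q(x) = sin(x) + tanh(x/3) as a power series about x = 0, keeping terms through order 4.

Add the two expansions coefficient-wise.
q(0) = 0
q′(0) = 4/3
q′′(0) = 0
q′′′(0) = -29/27
q^(4)(0) = 0

-29*x^3/162 + 4*x/3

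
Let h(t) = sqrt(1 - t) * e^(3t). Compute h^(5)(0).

Write out both Maclaurin series and multiply, keeping only the needed powers.
The coefficient of t^5 in the expansion is -833/1280, so h^(5)(0) = 5! * (-833/1280) = -2499/32.

-2499/32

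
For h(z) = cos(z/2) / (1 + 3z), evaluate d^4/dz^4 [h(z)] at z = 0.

30673/16

Multiply the two series term by term and collect like powers.
The coefficient of z^4 in the expansion is 30673/384, so h^(4)(0) = 4! * (30673/384) = 30673/16.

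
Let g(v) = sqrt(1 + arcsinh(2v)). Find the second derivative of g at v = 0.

Substitute the inner expansion into the outer series and collect powers.
From the series, [v^2] g = -1/2; multiply by 2! = 2 to get -1.

-1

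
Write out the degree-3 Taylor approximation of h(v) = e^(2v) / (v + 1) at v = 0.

v^3/3 + v^2 + v + 1

Expand 1/(denominator) as a geometric series and multiply by the numerator's series.
h(0) = 1
h′(0) = 1
h′′(0) = 2
h′′′(0) = 2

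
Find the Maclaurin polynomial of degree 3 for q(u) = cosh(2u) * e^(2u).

16*u^3/3 + 4*u^2 + 2*u + 1

Expand each factor separately, then convolve coefficients.
q(0) = 1
q′(0) = 2
q′′(0) = 8
q′′′(0) = 32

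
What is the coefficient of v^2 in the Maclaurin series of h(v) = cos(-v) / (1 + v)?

Multiply the two series term by term and collect like powers.
h(0) = 1
h′(0) = -1
h′′(0) = 1
Dividing each by k! gives the coefficients c_0, ..., c_2.

1/2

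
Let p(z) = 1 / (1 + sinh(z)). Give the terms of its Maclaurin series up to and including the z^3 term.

-7*z^3/6 + z^2 - z + 1

Write 1/(1+u) = 1 - u + u^2 - u^3 + ... and substitute the series for u.
p(0) = 1
p′(0) = -1
p′′(0) = 2
p′′′(0) = -7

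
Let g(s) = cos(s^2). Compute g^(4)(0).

Use the known series and substitute for the argument.
The coefficient of s^4 in the expansion is -1/2, so g^(4)(0) = 4! * (-1/2) = -12.

-12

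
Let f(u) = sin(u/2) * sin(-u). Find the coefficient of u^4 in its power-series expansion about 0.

Multiply the two series term by term and collect like powers.
So c_4 = f^(4)(0)/4! = 5/48.

5/48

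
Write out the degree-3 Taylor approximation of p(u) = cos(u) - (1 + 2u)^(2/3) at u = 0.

-32*u^3/81 - u^2/18 - 4*u/3

Expand each term separately and add.
p(0) = 0
p′(0) = -4/3
p′′(0) = -1/9
p′′′(0) = -64/27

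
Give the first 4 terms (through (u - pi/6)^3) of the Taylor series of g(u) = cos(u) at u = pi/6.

(u - pi/6)^3/12 - sqrt(3)*(u - pi/6)^2/4 - (u - pi/6)/2 + sqrt(3)/2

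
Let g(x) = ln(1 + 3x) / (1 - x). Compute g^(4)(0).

Write out both Maclaurin series and multiply, keeping only the needed powers.
From the series, [x^4] g = -51/4; multiply by 4! = 24 to get -306.

-306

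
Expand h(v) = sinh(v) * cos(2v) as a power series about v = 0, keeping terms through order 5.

41*v^5/120 - 11*v^3/6 + v

Multiply the two series term by term and collect like powers.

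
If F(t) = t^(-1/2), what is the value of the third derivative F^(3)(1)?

-15/8

The coefficient of (t - 1)^3 in the expansion is -5/16, so F′′′(1) = 3! * (-5/16) = -15/8.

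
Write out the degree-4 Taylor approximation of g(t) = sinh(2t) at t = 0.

4*t^3/3 + 2*t

Use the known series and substitute for the argument.
[t^0] = 0;  [t^1] = 2;  [t^2] = 0;  [t^3] = 4/3;  [t^4] = 0.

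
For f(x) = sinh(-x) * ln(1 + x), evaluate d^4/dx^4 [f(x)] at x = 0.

-12

Take the Cauchy product of the two expansions.
The coefficient of x^4 in the expansion is -1/2, so f^(4)(0) = 4! * (-1/2) = -12.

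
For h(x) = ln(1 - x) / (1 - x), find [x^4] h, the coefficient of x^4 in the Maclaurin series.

Multiply the two series term by term and collect like powers.
[x^0] = 0;  [x^1] = -1;  [x^2] = -3/2;  [x^3] = -11/6;  [x^4] = -25/12.
So c_4 = h^(4)(0)/4! = -25/12.

-25/12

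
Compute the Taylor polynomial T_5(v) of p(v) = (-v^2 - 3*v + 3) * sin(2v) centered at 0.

32*v^5/15 + 4*v^4 - 6*v^3 - 6*v^2 + 6*v

Distribute the polynomial across the series and collect like powers.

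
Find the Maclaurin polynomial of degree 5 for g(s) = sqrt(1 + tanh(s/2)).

Compose series: expand the inner function first, then feed it into the outer expansion.

121*s^5/122880 + 17*s^4/6144 - 5*s^3/384 - s^2/32 + s/4 + 1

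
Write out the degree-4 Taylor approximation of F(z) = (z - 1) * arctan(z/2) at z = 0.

Distribute the polynomial across the series and collect like powers.

-z^4/24 + z^3/24 + z^2/2 - z/2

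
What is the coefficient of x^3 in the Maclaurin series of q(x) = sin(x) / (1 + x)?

5/6

Expand each factor separately, then convolve coefficients.
q(0) = 0
q′(0) = 1
q′′(0) = -2
q′′′(0) = 5
So c_3 = q′′′(0)/3! = 5/6.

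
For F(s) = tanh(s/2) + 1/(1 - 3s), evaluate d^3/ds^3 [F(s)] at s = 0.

Combine the two series term by term.
From the series, [s^3] F = 647/24; multiply by 3! = 6 to get 647/4.

647/4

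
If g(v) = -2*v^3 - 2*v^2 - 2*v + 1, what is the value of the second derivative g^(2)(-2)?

From the series, [(v + 2)^2] g = 10; multiply by 2! = 2 to get 20.

20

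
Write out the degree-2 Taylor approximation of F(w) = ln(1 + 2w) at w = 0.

-2*w^2 + 2*w

[w^0] = 0;  [w^1] = 2;  [w^2] = -2.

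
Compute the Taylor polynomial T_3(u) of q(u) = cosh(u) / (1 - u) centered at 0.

3*u^3/2 + 3*u^2/2 + u + 1

Write out both Maclaurin series and multiply, keeping only the needed powers.
q(0) = 1
q′(0) = 1
q′′(0) = 3
q′′′(0) = 9
The Taylor polynomial is Σ q^(k)(0)/k! · u^k.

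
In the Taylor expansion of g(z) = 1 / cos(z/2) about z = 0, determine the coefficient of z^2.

Divide the numerator series by the denominator series (power-series long division).
g(0) = 1
g′(0) = 0
g′′(0) = 1/4
Then c_k = g^(k)(0)/k! gives each Taylor coefficient.

1/8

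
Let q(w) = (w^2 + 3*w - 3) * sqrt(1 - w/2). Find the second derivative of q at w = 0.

11/16

Shift and add copies of the series according to the polynomial's terms.
The coefficient of w^2 in the expansion is 11/32, so q′′(0) = 2! * (11/32) = 11/16.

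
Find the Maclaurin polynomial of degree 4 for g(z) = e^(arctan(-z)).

Substitute the inner expansion into the outer series and collect powers.
[z^0] = 1;  [z^1] = -1;  [z^2] = 1/2;  [z^3] = 1/6;  [z^4] = -7/24.

-7*z^4/24 + z^3/6 + z^2/2 - z + 1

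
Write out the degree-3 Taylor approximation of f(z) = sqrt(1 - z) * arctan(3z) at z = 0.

Take the Cauchy product of the two expansions.
[z^0] = 0;  [z^1] = 3;  [z^2] = -3/2;  [z^3] = -75/8.

-75*z^3/8 - 3*z^2/2 + 3*z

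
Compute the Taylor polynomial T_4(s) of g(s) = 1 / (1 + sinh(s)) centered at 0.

Write 1/(1+u) = 1 - u + u^2 - u^3 + ... and substitute the series for u.
g(0) = 1
g′(0) = -1
g′′(0) = 2
g′′′(0) = -7
g^(4)(0) = 32

4*s^4/3 - 7*s^3/6 + s^2 - s + 1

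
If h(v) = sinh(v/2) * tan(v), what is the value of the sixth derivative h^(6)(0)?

Multiply the two series term by term and collect like powers.
The coefficient of v^6 in the expansion is 851/11520, so h^(6)(0) = 6! * (851/11520) = 851/16.

851/16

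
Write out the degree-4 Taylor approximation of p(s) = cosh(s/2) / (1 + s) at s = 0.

433*s^4/384 - 9*s^3/8 + 9*s^2/8 - s + 1

Expand each factor separately, then convolve coefficients.
p(0) = 1
p′(0) = -1
p′′(0) = 9/4
p′′′(0) = -27/4
p^(4)(0) = 433/16
The Taylor polynomial is Σ p^(k)(0)/k! · s^k.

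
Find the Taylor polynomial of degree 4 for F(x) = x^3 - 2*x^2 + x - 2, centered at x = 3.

(x - 3)^3 + 7*(x - 3)^2 + 16*(x - 3) + 10

F(3) = 10
F′(3) = 16
F′′(3) = 14
F′′′(3) = 6
F^(4)(3) = 0
The Taylor polynomial is Σ F^(k)(3)/k! · (x - 3)^k.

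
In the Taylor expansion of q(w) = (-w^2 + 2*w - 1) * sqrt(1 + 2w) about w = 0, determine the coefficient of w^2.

3/2

Multiply each power in the prefactor through the base expansion.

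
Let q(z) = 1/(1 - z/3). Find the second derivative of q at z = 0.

From the series, [z^2] q = 1/9; multiply by 2! = 2 to get 2/9.

2/9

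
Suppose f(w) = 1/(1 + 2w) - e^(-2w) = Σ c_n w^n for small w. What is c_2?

2

Add the two expansions coefficient-wise.
So c_2 = f′′(0)/2! = 2.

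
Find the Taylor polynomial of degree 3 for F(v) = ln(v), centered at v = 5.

(v - 5)^3/375 - (v - 5)^2/50 + (v - 5)/5 + ln(5)

F(5) = ln(5)
F′(5) = 1/5
F′′(5) = -1/25
F′′′(5) = 2/125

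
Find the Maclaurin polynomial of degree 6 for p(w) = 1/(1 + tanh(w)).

Compose series: expand the inner function first, then feed it into the outer expansion.
[w^0] = 1;  [w^1] = -1;  [w^2] = 1;  [w^3] = -2/3;  [w^4] = 1/3;  [w^5] = -2/15;  [w^6] = 2/45.

2*w^6/45 - 2*w^5/15 + w^4/3 - 2*w^3/3 + w^2 - w + 1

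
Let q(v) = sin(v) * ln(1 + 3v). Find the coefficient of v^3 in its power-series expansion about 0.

-9/2

Expand each factor separately, then convolve coefficients.
[v^0] = 0;  [v^1] = 0;  [v^2] = 3;  [v^3] = -9/2.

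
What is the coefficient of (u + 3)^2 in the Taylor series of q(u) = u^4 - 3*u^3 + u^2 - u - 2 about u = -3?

Apply the Taylor formula c_k = f^(k)(a)/k!.
q(-3) = 172
q′(-3) = -196
q′′(-3) = 164
The Taylor polynomial is Σ q^(k)(-3)/k! · (u + 3)^k.

82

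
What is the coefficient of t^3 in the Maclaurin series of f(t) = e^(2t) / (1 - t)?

Expand 1/(denominator) as a geometric series and multiply by the numerator's series.
[t^0] = 1;  [t^1] = 3;  [t^2] = 5;  [t^3] = 19/3.

19/3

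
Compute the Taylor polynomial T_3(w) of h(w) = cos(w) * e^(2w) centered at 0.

w^3/3 + 3*w^2/2 + 2*w + 1

Take the Cauchy product of the two expansions.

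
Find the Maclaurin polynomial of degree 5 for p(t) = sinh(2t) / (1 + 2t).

Expand each factor separately, then convolve coefficients.
[t^0] = 0;  [t^1] = 2;  [t^2] = -4;  [t^3] = 28/3;  [t^4] = -56/3;  [t^5] = 188/5.

188*t^5/5 - 56*t^4/3 + 28*t^3/3 - 4*t^2 + 2*t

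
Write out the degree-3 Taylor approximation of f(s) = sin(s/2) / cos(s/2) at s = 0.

s^3/24 + s/2

Divide the numerator series by the denominator series (power-series long division).
[s^0] = 0;  [s^1] = 1/2;  [s^2] = 0;  [s^3] = 1/24.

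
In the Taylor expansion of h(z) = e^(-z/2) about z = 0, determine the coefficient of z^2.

h(0) = 1
h′(0) = -1/2
h′′(0) = 1/4

1/8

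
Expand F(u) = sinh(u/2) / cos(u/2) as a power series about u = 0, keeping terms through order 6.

Invert the denominator's series and multiply.
F(0) = 0
F′(0) = 1/2
F′′(0) = 0
F′′′(0) = 1/2
F^(4)(0) = 0
F^(5)(0) = 9/8
F^(6)(0) = 0
The Taylor polynomial is Σ F^(k)(0)/k! · u^k.

3*u^5/320 + u^3/12 + u/2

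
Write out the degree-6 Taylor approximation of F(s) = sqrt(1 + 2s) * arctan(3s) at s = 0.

1869*s^6/40 + 2049*s^5/40 - 15*s^4/2 - 21*s^3/2 + 3*s^2 + 3*s

Expand each factor separately, then convolve coefficients.
F(0) = 0
F′(0) = 3
F′′(0) = 6
F′′′(0) = -63
F^(4)(0) = -180
F^(5)(0) = 6147
F^(6)(0) = 33642
The Taylor polynomial is Σ F^(k)(0)/k! · s^k.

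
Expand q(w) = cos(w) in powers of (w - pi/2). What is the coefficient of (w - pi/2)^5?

Differentiate repeatedly and evaluate at the center.
q(pi/2) = 0
q′(pi/2) = -1
q′′(pi/2) = 0
q′′′(pi/2) = 1
q^(4)(pi/2) = 0
q^(5)(pi/2) = -1

-1/120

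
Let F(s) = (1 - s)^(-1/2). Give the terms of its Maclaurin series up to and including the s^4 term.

35*s^4/128 + 5*s^3/16 + 3*s^2/8 + s/2 + 1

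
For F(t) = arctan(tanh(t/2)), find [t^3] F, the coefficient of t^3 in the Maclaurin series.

-1/12

Substitute the inner expansion into the outer series and collect powers.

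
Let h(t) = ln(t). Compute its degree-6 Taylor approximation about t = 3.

Differentiate repeatedly and evaluate at the center.
h(3) = ln(3)
h′(3) = 1/3
h′′(3) = -1/9
h′′′(3) = 2/27
h^(4)(3) = -2/27
h^(5)(3) = 8/81
h^(6)(3) = -40/243

-(t - 3)^6/4374 + (t - 3)^5/1215 - (t - 3)^4/324 + (t - 3)^3/81 - (t - 3)^2/18 + (t - 3)/3 + ln(3)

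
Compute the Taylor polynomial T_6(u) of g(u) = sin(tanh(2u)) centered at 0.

Plug the Maclaurin series of the inner function into that of the outer and collect terms.

148*u^5/15 - 4*u^3 + 2*u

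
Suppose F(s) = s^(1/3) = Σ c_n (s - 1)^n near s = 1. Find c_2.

-1/9

F(1) = 1
F′(1) = 1/3
F′′(1) = -2/9
So c_2 = F′′(1)/2! = -1/9.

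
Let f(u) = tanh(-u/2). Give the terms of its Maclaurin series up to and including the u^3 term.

u^3/24 - u/2

[u^0] = 0;  [u^1] = -1/2;  [u^2] = 0;  [u^3] = 1/24.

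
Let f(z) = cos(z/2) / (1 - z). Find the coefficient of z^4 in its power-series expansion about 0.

Take the Cauchy product of the two expansions.
[z^0] = 1;  [z^1] = 1;  [z^2] = 7/8;  [z^3] = 7/8;  [z^4] = 337/384.
So c_4 = f^(4)(0)/4! = 337/384.

337/384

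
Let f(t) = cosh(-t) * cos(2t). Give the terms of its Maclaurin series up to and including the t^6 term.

Write out both Maclaurin series and multiply, keeping only the needed powers.
f(0) = 1
f′(0) = 0
f′′(0) = -3
f′′′(0) = 0
f^(4)(0) = -7
f^(5)(0) = 0
f^(6)(0) = 117

13*t^6/80 - 7*t^4/24 - 3*t^2/2 + 1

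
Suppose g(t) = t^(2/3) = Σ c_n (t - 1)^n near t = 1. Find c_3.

4/81

g(1) = 1
g′(1) = 2/3
g′′(1) = -2/9
g′′′(1) = 8/27
So c_3 = g′′′(1)/3! = 4/81.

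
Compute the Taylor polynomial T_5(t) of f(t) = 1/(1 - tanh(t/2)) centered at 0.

t^5/240 + t^4/48 + t^3/12 + t^2/4 + t/2 + 1

Substitute the inner expansion into the outer series and collect powers.
f(0) = 1
f′(0) = 1/2
f′′(0) = 1/2
f′′′(0) = 1/2
f^(4)(0) = 1/2
f^(5)(0) = 1/2
Dividing each by k! gives the coefficients c_0, ..., c_5.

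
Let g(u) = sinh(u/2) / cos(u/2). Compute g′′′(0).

1/2

Invert the denominator's series and multiply.
The coefficient of u^3 in the expansion is 1/12, so g′′′(0) = 3! * (1/12) = 1/2.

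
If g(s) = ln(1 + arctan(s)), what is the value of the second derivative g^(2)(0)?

Compose series: expand the inner function first, then feed it into the outer expansion.
The coefficient of s^2 in the expansion is -1/2, so g′′(0) = 2! * (-1/2) = -1.

-1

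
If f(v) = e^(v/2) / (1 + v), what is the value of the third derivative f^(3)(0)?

Take the Cauchy product of the two expansions.
The coefficient of v^3 in the expansion is -29/48, so f′′′(0) = 3! * (-29/48) = -29/8.

-29/8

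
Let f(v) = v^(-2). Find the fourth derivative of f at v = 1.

120

Compute the successive derivatives at the expansion point and divide by k!.
From the series, [(v - 1)^4] f = 5; multiply by 4! = 24 to get 120.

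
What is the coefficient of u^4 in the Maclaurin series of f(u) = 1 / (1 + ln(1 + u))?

11/3

Use the geometric series for the reciprocal, then substitute.
f(0) = 1
f′(0) = -1
f′′(0) = 3
f′′′(0) = -14
f^(4)(0) = 88
Then c_k = f^(k)(0)/k! gives each Taylor coefficient.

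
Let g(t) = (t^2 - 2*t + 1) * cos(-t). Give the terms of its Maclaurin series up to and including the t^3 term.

Distribute the polynomial across the series and collect like powers.
g(0) = 1
g′(0) = -2
g′′(0) = 1
g′′′(0) = 6
Dividing each by k! gives the coefficients c_0, ..., c_3.

t^3 + t^2/2 - 2*t + 1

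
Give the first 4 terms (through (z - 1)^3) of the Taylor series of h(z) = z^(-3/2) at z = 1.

Compute the successive derivatives at the expansion point and divide by k!.

-35*(z - 1)^3/16 + 15*(z - 1)^2/8 - 3*(z - 1)/2 + 1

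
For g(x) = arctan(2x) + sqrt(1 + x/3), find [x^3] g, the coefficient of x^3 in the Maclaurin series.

-1151/432

Combine the two series term by term.
g(0) = 1
g′(0) = 13/6
g′′(0) = -1/36
g′′′(0) = -1151/72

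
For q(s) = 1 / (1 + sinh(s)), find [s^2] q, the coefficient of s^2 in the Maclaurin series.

Use the geometric series for the reciprocal, then substitute.
[s^0] = 1;  [s^1] = -1;  [s^2] = 1.

1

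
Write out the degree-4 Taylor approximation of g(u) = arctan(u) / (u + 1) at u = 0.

-2*u^4/3 + 2*u^3/3 - u^2 + u

Use 1/(1 - r) = Σ r^k on the denominator, then take the Cauchy product.
g(0) = 0
g′(0) = 1
g′′(0) = -2
g′′′(0) = 4
g^(4)(0) = -16
The Taylor polynomial is Σ g^(k)(0)/k! · u^k.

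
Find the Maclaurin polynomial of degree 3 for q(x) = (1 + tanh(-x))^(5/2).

25*x^3/48 + 15*x^2/8 - 5*x/2 + 1

Let u equal the inner series; expand the outer function in u and truncate.
[x^0] = 1;  [x^1] = -5/2;  [x^2] = 15/8;  [x^3] = 25/48.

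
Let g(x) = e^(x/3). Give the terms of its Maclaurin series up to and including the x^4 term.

Compute the successive derivatives at the expansion point and divide by k!.
g(0) = 1
g′(0) = 1/3
g′′(0) = 1/9
g′′′(0) = 1/27
g^(4)(0) = 1/81

x^4/1944 + x^3/162 + x^2/18 + x/3 + 1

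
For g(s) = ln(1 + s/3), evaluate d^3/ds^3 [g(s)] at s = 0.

The coefficient of s^3 in the expansion is 1/81, so g′′′(0) = 3! * (1/81) = 2/27.

2/27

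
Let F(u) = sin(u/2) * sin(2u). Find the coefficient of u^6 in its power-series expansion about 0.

931/5760

Multiply the two series term by term and collect like powers.
F(0) = 0
F′(0) = 0
F′′(0) = 2
F′′′(0) = 0
F^(4)(0) = -17
F^(5)(0) = 0
F^(6)(0) = 931/8
So c_6 = F^(6)(0)/6! = 931/5760.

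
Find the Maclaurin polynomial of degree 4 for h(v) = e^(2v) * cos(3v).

-119*v^4/24 - 23*v^3/3 - 5*v^2/2 + 2*v + 1

Take the Cauchy product of the two expansions.
h(0) = 1
h′(0) = 2
h′′(0) = -5
h′′′(0) = -46
h^(4)(0) = -119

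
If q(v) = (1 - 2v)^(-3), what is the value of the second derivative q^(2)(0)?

48

Differentiate repeatedly and evaluate at the center.
From the series, [v^2] q = 24; multiply by 2! = 2 to get 48.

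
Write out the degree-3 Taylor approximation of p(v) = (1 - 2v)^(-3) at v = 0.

80*v^3 + 24*v^2 + 6*v + 1

p(0) = 1
p′(0) = 6
p′′(0) = 48
p′′′(0) = 480
Dividing each by k! gives the coefficients c_0, ..., c_3.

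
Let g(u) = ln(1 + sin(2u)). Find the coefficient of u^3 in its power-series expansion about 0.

4/3

Plug the Maclaurin series of the inner function into that of the outer and collect terms.
g(0) = 0
g′(0) = 2
g′′(0) = -4
g′′′(0) = 8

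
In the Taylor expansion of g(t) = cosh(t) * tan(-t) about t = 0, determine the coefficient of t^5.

-41/120

Write out both Maclaurin series and multiply, keeping only the needed powers.
g(0) = 0
g′(0) = -1
g′′(0) = 0
g′′′(0) = -5
g^(4)(0) = 0
g^(5)(0) = -41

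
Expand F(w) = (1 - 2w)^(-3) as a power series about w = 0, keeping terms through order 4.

F(0) = 1
F′(0) = 6
F′′(0) = 48
F′′′(0) = 480
F^(4)(0) = 5760

240*w^4 + 80*w^3 + 24*w^2 + 6*w + 1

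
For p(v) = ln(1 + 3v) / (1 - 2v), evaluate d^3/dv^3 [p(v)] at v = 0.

Take the Cauchy product of the two expansions.
The coefficient of v^3 in the expansion is 12, so p′′′(0) = 3! * (12) = 72.

72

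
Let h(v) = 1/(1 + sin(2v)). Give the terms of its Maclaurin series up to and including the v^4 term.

Plug the Maclaurin series of the inner function into that of the outer and collect terms.
h(0) = 1
h′(0) = -2
h′′(0) = 8
h′′′(0) = -40
h^(4)(0) = 256

32*v^4/3 - 20*v^3/3 + 4*v^2 - 2*v + 1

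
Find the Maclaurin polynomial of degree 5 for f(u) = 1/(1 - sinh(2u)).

Substitute the inner expansion into the outer series and collect powers.
f(0) = 1
f′(0) = 2
f′′(0) = 8
f′′′(0) = 56
f^(4)(0) = 512
f^(5)(0) = 5792
The Taylor polynomial is Σ f^(k)(0)/k! · u^k.

724*u^5/15 + 64*u^4/3 + 28*u^3/3 + 4*u^2 + 2*u + 1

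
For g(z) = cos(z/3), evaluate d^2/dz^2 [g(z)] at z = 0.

-1/9

The coefficient of z^2 in the expansion is -1/18, so g′′(0) = 2! * (-1/18) = -1/9.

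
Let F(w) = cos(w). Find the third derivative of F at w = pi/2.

1

The coefficient of (w - pi/2)^3 in the expansion is 1/6, so F′′′(pi/2) = 3! * (1/6) = 1.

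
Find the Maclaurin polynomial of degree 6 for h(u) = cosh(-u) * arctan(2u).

Write out both Maclaurin series and multiply, keeping only the needed powers.
[u^0] = 0;  [u^1] = 2;  [u^2] = 0;  [u^3] = -5/3;  [u^4] = 0;  [u^5] = 103/20;  [u^6] = 0.

103*u^5/20 - 5*u^3/3 + 2*u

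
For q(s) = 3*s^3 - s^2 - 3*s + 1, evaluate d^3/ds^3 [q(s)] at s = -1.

The coefficient of (s + 1)^3 in the expansion is 3, so q′′′(-1) = 3! * (3) = 18.

18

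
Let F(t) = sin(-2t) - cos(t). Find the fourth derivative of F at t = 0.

-1

Combine the two series term by term.
The coefficient of t^4 in the expansion is -1/24, so F^(4)(0) = 4! * (-1/24) = -1.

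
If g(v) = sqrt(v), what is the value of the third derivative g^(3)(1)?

The coefficient of (v - 1)^3 in the expansion is 1/16, so g′′′(1) = 3! * (1/16) = 3/8.

3/8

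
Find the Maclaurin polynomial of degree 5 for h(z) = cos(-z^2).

1 - z^4/2

[z^0] = 1;  [z^1] = 0;  [z^2] = 0;  [z^3] = 0;  [z^4] = -1/2;  [z^5] = 0.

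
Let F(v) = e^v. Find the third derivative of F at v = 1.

From the series, [(v - 1)^3] F = e/6; multiply by 3! = 6 to get e.

e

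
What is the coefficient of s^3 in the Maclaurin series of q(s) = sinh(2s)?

[s^0] = 0;  [s^1] = 2;  [s^2] = 0;  [s^3] = 4/3.

4/3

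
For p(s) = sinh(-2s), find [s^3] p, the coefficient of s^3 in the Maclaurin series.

-4/3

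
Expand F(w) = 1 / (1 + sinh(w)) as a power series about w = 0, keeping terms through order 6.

77*w^6/45 - 181*w^5/120 + 4*w^4/3 - 7*w^3/6 + w^2 - w + 1

Use the geometric series for the reciprocal, then substitute.
F(0) = 1
F′(0) = -1
F′′(0) = 2
F′′′(0) = -7
F^(4)(0) = 32
F^(5)(0) = -181
F^(6)(0) = 1232
Then c_k = F^(k)(0)/k! gives each Taylor coefficient.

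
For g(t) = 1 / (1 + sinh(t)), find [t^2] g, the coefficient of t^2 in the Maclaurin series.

Expand as Σ (-1)^k u^k with u equal to the inner function's series.
g(0) = 1
g′(0) = -1
g′′(0) = 2
So c_2 = g′′(0)/2! = 1.

1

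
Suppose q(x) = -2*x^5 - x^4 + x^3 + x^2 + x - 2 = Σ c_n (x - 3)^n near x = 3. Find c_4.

-31

Compute the successive derivatives at the expansion point and divide by k!.
q(3) = -530
q′(3) = -884
q′′(3) = -1168
q′′′(3) = -1146
q^(4)(3) = -744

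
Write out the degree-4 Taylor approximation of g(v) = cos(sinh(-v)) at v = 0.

-v^4/8 - v^2/2 + 1

Compose series: expand the inner function first, then feed it into the outer expansion.
g(0) = 1
g′(0) = 0
g′′(0) = -1
g′′′(0) = 0
g^(4)(0) = -3
Then c_k = g^(k)(0)/k! gives each Taylor coefficient.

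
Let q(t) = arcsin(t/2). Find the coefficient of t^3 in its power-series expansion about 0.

q(0) = 0
q′(0) = 1/2
q′′(0) = 0
q′′′(0) = 1/8

1/48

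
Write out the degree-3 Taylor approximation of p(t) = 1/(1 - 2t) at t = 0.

8*t^3 + 4*t^2 + 2*t + 1

[t^0] = 1;  [t^1] = 2;  [t^2] = 4;  [t^3] = 8.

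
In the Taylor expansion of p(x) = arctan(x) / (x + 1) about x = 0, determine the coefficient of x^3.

Expand 1/(denominator) as a geometric series and multiply by the numerator's series.
[x^0] = 0;  [x^1] = 1;  [x^2] = -1;  [x^3] = 2/3.
So c_3 = p′′′(0)/3! = 2/3.

2/3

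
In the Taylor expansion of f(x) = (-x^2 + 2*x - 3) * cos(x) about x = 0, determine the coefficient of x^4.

Multiply each power in the prefactor through the base expansion.
f(0) = -3
f′(0) = 2
f′′(0) = 1
f′′′(0) = -6
f^(4)(0) = 9
So c_4 = f^(4)(0)/4! = 3/8.

3/8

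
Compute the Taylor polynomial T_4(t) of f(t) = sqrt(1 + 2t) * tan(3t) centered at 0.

Write out both Maclaurin series and multiply, keeping only the needed powers.
[t^0] = 0;  [t^1] = 3;  [t^2] = 3;  [t^3] = 15/2;  [t^4] = 21/2.

21*t^4/2 + 15*t^3/2 + 3*t^2 + 3*t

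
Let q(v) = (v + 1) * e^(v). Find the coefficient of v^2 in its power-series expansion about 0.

Distribute the polynomial across the series and collect like powers.
q(0) = 1
q′(0) = 2
q′′(0) = 3
So c_2 = q′′(0)/2! = 3/2.

3/2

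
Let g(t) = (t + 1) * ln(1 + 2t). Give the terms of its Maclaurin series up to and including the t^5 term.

Multiply each power in the prefactor through the base expansion.
[t^0] = 0;  [t^1] = 2;  [t^2] = 0;  [t^3] = 2/3;  [t^4] = -4/3;  [t^5] = 12/5.

12*t^5/5 - 4*t^4/3 + 2*t^3/3 + 2*t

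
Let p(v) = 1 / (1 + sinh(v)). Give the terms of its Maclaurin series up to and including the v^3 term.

Expand as Σ (-1)^k u^k with u equal to the inner function's series.
[v^0] = 1;  [v^1] = -1;  [v^2] = 1;  [v^3] = -7/6.

-7*v^3/6 + v^2 - v + 1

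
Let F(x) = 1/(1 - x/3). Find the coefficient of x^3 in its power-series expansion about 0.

1/27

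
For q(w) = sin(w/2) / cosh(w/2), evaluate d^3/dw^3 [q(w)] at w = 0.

-1/2

Invert the denominator's series and multiply.
The coefficient of w^3 in the expansion is -1/12, so q′′′(0) = 3! * (-1/12) = -1/2.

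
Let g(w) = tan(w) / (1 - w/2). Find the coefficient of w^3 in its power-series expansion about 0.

7/12

Expand each factor separately, then convolve coefficients.
[w^0] = 0;  [w^1] = 1;  [w^2] = 1/2;  [w^3] = 7/12.
So c_3 = g′′′(0)/3! = 7/12.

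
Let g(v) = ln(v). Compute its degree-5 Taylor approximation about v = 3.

(v - 3)^5/1215 - (v - 3)^4/324 + (v - 3)^3/81 - (v - 3)^2/18 + (v - 3)/3 + ln(3)

g(3) = ln(3)
g′(3) = 1/3
g′′(3) = -1/9
g′′′(3) = 2/27
g^(4)(3) = -2/27
g^(5)(3) = 8/81
Dividing each by k! gives the coefficients c_0, ..., c_5.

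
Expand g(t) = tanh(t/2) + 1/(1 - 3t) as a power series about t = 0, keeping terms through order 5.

58321*t^5/240 + 81*t^4 + 647*t^3/24 + 9*t^2 + 7*t/2 + 1

Add the two expansions coefficient-wise.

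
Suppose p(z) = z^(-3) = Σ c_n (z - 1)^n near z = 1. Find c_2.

6

[(z - 1)^0] = 1;  [(z - 1)^1] = -3;  [(z - 1)^2] = 6.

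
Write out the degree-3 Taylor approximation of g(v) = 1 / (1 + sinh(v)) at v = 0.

Write 1/(1+u) = 1 - u + u^2 - u^3 + ... and substitute the series for u.
g(0) = 1
g′(0) = -1
g′′(0) = 2
g′′′(0) = -7
Then c_k = g^(k)(0)/k! gives each Taylor coefficient.

-7*v^3/6 + v^2 - v + 1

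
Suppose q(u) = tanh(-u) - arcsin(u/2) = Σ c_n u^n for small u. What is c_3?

5/16

Combine the two series term by term.
q(0) = 0
q′(0) = -3/2
q′′(0) = 0
q′′′(0) = 15/8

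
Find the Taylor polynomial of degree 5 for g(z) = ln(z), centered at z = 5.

Differentiate repeatedly and evaluate at the center.
g(5) = ln(5)
g′(5) = 1/5
g′′(5) = -1/25
g′′′(5) = 2/125
g^(4)(5) = -6/625
g^(5)(5) = 24/3125

(z - 5)^5/15625 - (z - 5)^4/2500 + (z - 5)^3/375 - (z - 5)^2/50 + (z - 5)/5 + ln(5)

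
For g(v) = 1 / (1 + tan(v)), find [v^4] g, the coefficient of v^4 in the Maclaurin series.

5/3

Write 1/(1+u) = 1 - u + u^2 - u^3 + ... and substitute the series for u.
g(0) = 1
g′(0) = -1
g′′(0) = 2
g′′′(0) = -8
g^(4)(0) = 40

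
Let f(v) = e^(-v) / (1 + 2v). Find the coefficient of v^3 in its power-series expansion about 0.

Expand each factor separately, then convolve coefficients.

-79/6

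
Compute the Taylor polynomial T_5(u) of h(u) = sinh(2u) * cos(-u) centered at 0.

Write out both Maclaurin series and multiply, keeping only the needed powers.
h(0) = 0
h′(0) = 2
h′′(0) = 0
h′′′(0) = 2
h^(4)(0) = 0
h^(5)(0) = -38
Dividing each by k! gives the coefficients c_0, ..., c_5.

-19*u^5/60 + u^3/3 + 2*u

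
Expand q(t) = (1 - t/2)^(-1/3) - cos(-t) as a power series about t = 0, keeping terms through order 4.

Add the two expansions coefficient-wise.
q(0) = 0
q′(0) = 1/6
q′′(0) = 10/9
q′′′(0) = 7/54
q^(4)(0) = -127/162

-127*t^4/3888 + 7*t^3/324 + 5*t^2/9 + t/6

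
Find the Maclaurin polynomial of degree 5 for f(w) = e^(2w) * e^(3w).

625*w^5/24 + 625*w^4/24 + 125*w^3/6 + 25*w^2/2 + 5*w + 1

Multiply the two series term by term and collect like powers.
f(0) = 1
f′(0) = 5
f′′(0) = 25
f′′′(0) = 125
f^(4)(0) = 625
f^(5)(0) = 3125
The Taylor polynomial is Σ f^(k)(0)/k! · w^k.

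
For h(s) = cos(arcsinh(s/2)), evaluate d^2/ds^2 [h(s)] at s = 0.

Substitute the inner expansion into the outer series and collect powers.
The coefficient of s^2 in the expansion is -1/8, so h′′(0) = 2! * (-1/8) = -1/4.

-1/4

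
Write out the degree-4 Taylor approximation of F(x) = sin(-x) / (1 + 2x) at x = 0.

Write out both Maclaurin series and multiply, keeping only the needed powers.
F(0) = 0
F′(0) = -1
F′′(0) = 4
F′′′(0) = -23
F^(4)(0) = 184
The Taylor polynomial is Σ F^(k)(0)/k! · x^k.

23*x^4/3 - 23*x^3/6 + 2*x^2 - x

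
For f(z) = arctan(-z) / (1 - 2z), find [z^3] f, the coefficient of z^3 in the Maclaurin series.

-11/3

Multiply the two series term by term and collect like powers.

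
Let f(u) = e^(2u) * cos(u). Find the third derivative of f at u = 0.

Expand each factor separately, then convolve coefficients.
The coefficient of u^3 in the expansion is 1/3, so f′′′(0) = 3! * (1/3) = 2.

2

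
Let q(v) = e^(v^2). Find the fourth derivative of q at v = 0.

12

The coefficient of v^4 in the expansion is 1/2, so q^(4)(0) = 4! * (1/2) = 12.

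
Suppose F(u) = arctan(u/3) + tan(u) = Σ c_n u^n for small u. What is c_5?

Add the two expansions coefficient-wise.
F(0) = 0
F′(0) = 4/3
F′′(0) = 0
F′′′(0) = 52/27
F^(4)(0) = 0
F^(5)(0) = 1304/81

163/1215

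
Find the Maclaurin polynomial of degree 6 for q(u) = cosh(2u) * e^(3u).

7813*u^6/720 + 521*u^5/40 + 313*u^4/24 + 21*u^3/2 + 13*u^2/2 + 3*u + 1

Write out both Maclaurin series and multiply, keeping only the needed powers.
[u^0] = 1;  [u^1] = 3;  [u^2] = 13/2;  [u^3] = 21/2;  [u^4] = 313/24;  [u^5] = 521/40;  [u^6] = 7813/720.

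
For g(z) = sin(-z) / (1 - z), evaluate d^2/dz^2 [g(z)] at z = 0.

Write out both Maclaurin series and multiply, keeping only the needed powers.
The coefficient of z^2 in the expansion is -1, so g′′(0) = 2! * (-1) = -2.

-2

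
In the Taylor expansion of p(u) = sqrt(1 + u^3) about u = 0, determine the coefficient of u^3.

1/2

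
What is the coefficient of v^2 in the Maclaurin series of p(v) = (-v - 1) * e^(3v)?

-15/2

Multiply each power in the prefactor through the base expansion.
p(0) = -1
p′(0) = -4
p′′(0) = -15
So c_2 = p′′(0)/2! = -15/2.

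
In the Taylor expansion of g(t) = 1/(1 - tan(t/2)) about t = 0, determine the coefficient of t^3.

Let u equal the inner series; expand the outer function in u and truncate.
g(0) = 1
g′(0) = 1/2
g′′(0) = 1/2
g′′′(0) = 1
So c_3 = g′′′(0)/3! = 1/6.

1/6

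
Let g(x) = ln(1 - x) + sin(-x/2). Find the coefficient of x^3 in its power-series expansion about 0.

-5/16

Add the two expansions coefficient-wise.
[x^0] = 0;  [x^1] = -3/2;  [x^2] = -1/2;  [x^3] = -5/16.
So c_3 = g′′′(0)/3! = -5/16.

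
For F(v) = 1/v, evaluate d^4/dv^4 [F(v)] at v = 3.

Differentiate repeatedly and evaluate at the center.
The coefficient of (v - 3)^4 in the expansion is 1/243, so F^(4)(3) = 4! * (1/243) = 8/81.

8/81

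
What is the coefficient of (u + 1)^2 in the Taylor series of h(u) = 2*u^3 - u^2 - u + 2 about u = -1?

h(-1) = 0
h′(-1) = 7
h′′(-1) = -14
So c_2 = h′′(-1)/2! = -7.

-7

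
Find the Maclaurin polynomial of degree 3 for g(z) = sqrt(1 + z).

z^3/16 - z^2/8 + z/2 + 1

Apply the Taylor formula c_k = f^(k)(a)/k!.
g(0) = 1
g′(0) = 1/2
g′′(0) = -1/4
g′′′(0) = 3/8
Dividing each by k! gives the coefficients c_0, ..., c_3.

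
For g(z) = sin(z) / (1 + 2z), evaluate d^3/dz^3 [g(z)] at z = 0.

23

Multiply the two series term by term and collect like powers.
From the series, [z^3] g = 23/6; multiply by 3! = 6 to get 23.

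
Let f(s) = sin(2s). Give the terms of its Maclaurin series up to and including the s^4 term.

-4*s^3/3 + 2*s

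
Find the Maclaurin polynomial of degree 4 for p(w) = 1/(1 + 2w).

16*w^4 - 8*w^3 + 4*w^2 - 2*w + 1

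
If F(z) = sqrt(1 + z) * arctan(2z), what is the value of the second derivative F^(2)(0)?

2

Write out both Maclaurin series and multiply, keeping only the needed powers.
The coefficient of z^2 in the expansion is 1, so F′′(0) = 2! * (1) = 2.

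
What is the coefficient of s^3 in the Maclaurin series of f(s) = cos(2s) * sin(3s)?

Write out both Maclaurin series and multiply, keeping only the needed powers.

-21/2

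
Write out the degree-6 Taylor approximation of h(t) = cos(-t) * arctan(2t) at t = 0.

469*t^5/60 - 11*t^3/3 + 2*t

Expand each factor separately, then convolve coefficients.
[t^0] = 0;  [t^1] = 2;  [t^2] = 0;  [t^3] = -11/3;  [t^4] = 0;  [t^5] = 469/60;  [t^6] = 0.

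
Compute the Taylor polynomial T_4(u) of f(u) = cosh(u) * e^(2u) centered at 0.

41*u^4/24 + 7*u^3/3 + 5*u^2/2 + 2*u + 1

Take the Cauchy product of the two expansions.
f(0) = 1
f′(0) = 2
f′′(0) = 5
f′′′(0) = 14
f^(4)(0) = 41
Then c_k = f^(k)(0)/k! gives each Taylor coefficient.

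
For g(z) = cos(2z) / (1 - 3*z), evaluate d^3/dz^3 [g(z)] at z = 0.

126

Use 1/(1 - r) = Σ r^k on the denominator, then take the Cauchy product.
From the series, [z^3] g = 21; multiply by 3! = 6 to get 126.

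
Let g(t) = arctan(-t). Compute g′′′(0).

2

Use the known series and substitute for the argument.
The coefficient of t^3 in the expansion is 1/3, so g′′′(0) = 3! * (1/3) = 2.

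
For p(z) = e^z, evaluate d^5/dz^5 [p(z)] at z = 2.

Apply the Taylor formula c_k = f^(k)(a)/k!.
From the series, [(z - 2)^5] p = e^(2)/120; multiply by 5! = 120 to get e^(2).

e^(2)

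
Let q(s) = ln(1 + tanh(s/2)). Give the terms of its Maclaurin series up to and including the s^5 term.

Compose series: expand the inner function first, then feed it into the outer expansion.
q(0) = 0
q′(0) = 1/2
q′′(0) = -1/4
q′′′(0) = 0
q^(4)(0) = 1/8
q^(5)(0) = 0

s^4/192 - s^2/8 + s/2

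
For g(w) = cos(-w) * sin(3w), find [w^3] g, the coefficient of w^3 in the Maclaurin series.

Expand each factor separately, then convolve coefficients.
[w^0] = 0;  [w^1] = 3;  [w^2] = 0;  [w^3] = -6.
So c_3 = g′′′(0)/3! = -6.

-6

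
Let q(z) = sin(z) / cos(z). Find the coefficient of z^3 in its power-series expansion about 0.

Invert the denominator's series and multiply.
So c_3 = q′′′(0)/3! = 1/3.

1/3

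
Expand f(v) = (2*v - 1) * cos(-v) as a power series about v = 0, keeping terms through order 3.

Multiply each power in the prefactor through the base expansion.
[v^0] = -1;  [v^1] = 2;  [v^2] = 1/2;  [v^3] = -1.

-v^3 + v^2/2 + 2*v - 1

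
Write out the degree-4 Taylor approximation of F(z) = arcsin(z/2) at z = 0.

z^3/48 + z/2

[z^0] = 0;  [z^1] = 1/2;  [z^2] = 0;  [z^3] = 1/48;  [z^4] = 0.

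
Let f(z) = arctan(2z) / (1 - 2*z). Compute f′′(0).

8

Multiply the numerator's expansion by the denominator's geometric series.
The coefficient of z^2 in the expansion is 4, so f′′(0) = 2! * (4) = 8.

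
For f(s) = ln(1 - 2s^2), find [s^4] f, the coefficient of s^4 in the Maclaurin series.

[s^0] = 0;  [s^1] = 0;  [s^2] = -2;  [s^3] = 0;  [s^4] = -2.

-2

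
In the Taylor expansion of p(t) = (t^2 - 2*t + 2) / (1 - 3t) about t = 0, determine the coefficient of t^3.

Multiply each power in the prefactor through the base expansion.
So c_3 = p′′′(0)/3! = 39.

39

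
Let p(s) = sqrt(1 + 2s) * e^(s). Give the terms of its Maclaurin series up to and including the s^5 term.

Take the Cauchy product of the two expansions.
p(0) = 1
p′(0) = 2
p′′(0) = 2
p′′′(0) = 4
p^(4)(0) = -4
p^(5)(0) = 56

7*s^5/15 - s^4/6 + 2*s^3/3 + s^2 + 2*s + 1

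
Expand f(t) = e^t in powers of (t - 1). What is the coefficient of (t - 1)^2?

f(1) = e
f′(1) = e
f′′(1) = e
So c_2 = f′′(1)/2! = e/2.

e/2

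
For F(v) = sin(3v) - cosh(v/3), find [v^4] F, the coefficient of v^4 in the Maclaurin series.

-1/1944

Expand each term separately and add.
[v^0] = -1;  [v^1] = 3;  [v^2] = -1/18;  [v^3] = -9/2;  [v^4] = -1/1944.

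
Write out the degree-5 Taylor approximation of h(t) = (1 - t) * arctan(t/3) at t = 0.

Multiply each power in the prefactor through the base expansion.
h(0) = 0
h′(0) = 1/3
h′′(0) = -2/3
h′′′(0) = -2/27
h^(4)(0) = 8/27
h^(5)(0) = 8/81

t^5/1215 + t^4/81 - t^3/81 - t^2/3 + t/3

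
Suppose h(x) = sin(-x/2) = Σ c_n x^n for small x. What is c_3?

1/48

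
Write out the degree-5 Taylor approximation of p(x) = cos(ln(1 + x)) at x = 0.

Compose series: expand the inner function first, then feed it into the outer expansion.
[x^0] = 1;  [x^1] = 0;  [x^2] = -1/2;  [x^3] = 1/2;  [x^4] = -5/12;  [x^5] = 1/3.

x^5/3 - 5*x^4/12 + x^3/2 - x^2/2 + 1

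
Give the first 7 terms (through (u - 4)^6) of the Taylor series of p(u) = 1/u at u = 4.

(u - 4)^6/16384 - (u - 4)^5/4096 + (u - 4)^4/1024 - (u - 4)^3/256 + (u - 4)^2/64 - (u - 4)/16 + 1/4

p(4) = 1/4
p′(4) = -1/16
p′′(4) = 1/32
p′′′(4) = -3/128
p^(4)(4) = 3/128
p^(5)(4) = -15/512
p^(6)(4) = 45/1024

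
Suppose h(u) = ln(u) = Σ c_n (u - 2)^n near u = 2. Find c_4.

-1/64

h(2) = ln(2)
h′(2) = 1/2
h′′(2) = -1/4
h′′′(2) = 1/4
h^(4)(2) = -3/8
The Taylor polynomial is Σ h^(k)(2)/k! · (u - 2)^k.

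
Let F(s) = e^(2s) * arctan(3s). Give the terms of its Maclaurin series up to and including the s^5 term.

Multiply the two series term by term and collect like powers.
F(0) = 0
F′(0) = 3
F′′(0) = 12
F′′′(0) = -18
F^(4)(0) = -336
F^(5)(0) = 3912
The Taylor polynomial is Σ F^(k)(0)/k! · s^k.

163*s^5/5 - 14*s^4 - 3*s^3 + 6*s^2 + 3*s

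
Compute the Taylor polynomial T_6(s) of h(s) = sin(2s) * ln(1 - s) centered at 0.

-2*s^6/9 + s^5/6 + 2*s^4/3 - s^3 - 2*s^2

Multiply the two series term by term and collect like powers.
[s^0] = 0;  [s^1] = 0;  [s^2] = -2;  [s^3] = -1;  [s^4] = 2/3;  [s^5] = 1/6;  [s^6] = -2/9.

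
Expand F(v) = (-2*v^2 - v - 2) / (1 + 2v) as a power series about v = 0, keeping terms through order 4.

-32*v^4 + 16*v^3 - 8*v^2 + 3*v - 2

Multiply each power in the prefactor through the base expansion.
F(0) = -2
F′(0) = 3
F′′(0) = -16
F′′′(0) = 96
F^(4)(0) = -768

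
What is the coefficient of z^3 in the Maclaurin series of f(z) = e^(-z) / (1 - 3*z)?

Expand 1/(denominator) as a geometric series and multiply by the numerator's series.
[z^0] = 1;  [z^1] = 2;  [z^2] = 13/2;  [z^3] = 58/3.

58/3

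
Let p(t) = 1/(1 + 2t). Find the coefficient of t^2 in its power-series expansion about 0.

p(0) = 1
p′(0) = -2
p′′(0) = 8
So c_2 = p′′(0)/2! = 4.

4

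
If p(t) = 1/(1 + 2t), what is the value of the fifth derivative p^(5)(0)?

-3840

Apply the Taylor formula c_k = f^(k)(a)/k!.
The coefficient of t^5 in the expansion is -32, so p^(5)(0) = 5! * (-32) = -3840.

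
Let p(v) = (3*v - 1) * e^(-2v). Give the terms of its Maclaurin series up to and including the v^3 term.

Shift and add copies of the series according to the polynomial's terms.
p(0) = -1
p′(0) = 5
p′′(0) = -16
p′′′(0) = 44
The Taylor polynomial is Σ p^(k)(0)/k! · v^k.

22*v^3/3 - 8*v^2 + 5*v - 1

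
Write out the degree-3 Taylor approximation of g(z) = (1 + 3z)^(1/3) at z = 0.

Apply the Taylor formula c_k = f^(k)(a)/k!.
[z^0] = 1;  [z^1] = 1;  [z^2] = -1;  [z^3] = 5/3.

5*z^3/3 - z^2 + z + 1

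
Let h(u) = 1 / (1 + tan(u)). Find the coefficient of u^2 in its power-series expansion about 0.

1

Use the geometric series for the reciprocal, then substitute.
[u^0] = 1;  [u^1] = -1;  [u^2] = 1.
So c_2 = h′′(0)/2! = 1.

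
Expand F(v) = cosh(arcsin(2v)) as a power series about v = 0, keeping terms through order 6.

68*v^6/9 + 10*v^4/3 + 2*v^2 + 1

Substitute the inner expansion into the outer series and collect powers.
F(0) = 1
F′(0) = 0
F′′(0) = 4
F′′′(0) = 0
F^(4)(0) = 80
F^(5)(0) = 0
F^(6)(0) = 5440
Then c_k = F^(k)(0)/k! gives each Taylor coefficient.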